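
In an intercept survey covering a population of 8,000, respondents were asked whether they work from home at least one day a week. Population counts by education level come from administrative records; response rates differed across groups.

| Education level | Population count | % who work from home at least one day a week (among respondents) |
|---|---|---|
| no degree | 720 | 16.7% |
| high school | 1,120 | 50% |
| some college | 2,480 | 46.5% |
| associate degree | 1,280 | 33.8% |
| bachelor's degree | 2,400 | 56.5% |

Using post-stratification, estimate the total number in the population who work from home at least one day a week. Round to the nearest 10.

3,620

Apply each group's respondent rate to its population count:
  no degree: 720 × 16.7% = 120.24
  high school: 1,120 × 50% = 560
  some college: 2,480 × 46.5% = 1153.2
  associate degree: 1,280 × 33.8% = 432.64
  bachelor's degree: 2,400 × 56.5% = 1356
Estimated total = 3622.08 → 3,620.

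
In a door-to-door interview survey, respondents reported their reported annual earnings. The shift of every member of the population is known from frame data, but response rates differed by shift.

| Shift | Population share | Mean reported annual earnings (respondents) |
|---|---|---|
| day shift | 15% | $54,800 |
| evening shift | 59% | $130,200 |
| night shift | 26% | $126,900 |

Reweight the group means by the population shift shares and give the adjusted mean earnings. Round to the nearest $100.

Post-stratification weights by population share, not respondent share:
  day shift: 0.15 × 54,800 = 8220
  evening shift: 0.59 × 130,200 = 76,818
  night shift: 0.26 × 126,900 = 32,994
Post-stratified estimate = 118,032 → $118,000.

$118,000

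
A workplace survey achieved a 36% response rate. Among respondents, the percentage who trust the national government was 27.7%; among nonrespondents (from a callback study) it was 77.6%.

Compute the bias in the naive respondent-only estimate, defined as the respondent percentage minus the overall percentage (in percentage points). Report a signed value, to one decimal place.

-31.9 percentage points

Nonresponse fraction = 1 − 0.36 = 0.64.
Bias = (nonresponse fraction) × (respondent percentage − nonrespondent percentage)
     = 0.64 × (27.7 − 77.6) = 0.64 × -49.9 = -31.936.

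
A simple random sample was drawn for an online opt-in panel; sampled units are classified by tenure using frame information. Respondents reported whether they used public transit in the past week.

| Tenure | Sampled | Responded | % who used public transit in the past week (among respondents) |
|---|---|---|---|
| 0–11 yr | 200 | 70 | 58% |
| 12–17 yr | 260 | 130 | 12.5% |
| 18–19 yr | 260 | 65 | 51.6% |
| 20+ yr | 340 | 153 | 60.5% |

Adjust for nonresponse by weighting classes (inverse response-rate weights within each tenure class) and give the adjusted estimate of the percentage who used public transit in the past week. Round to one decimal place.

Class response rates: 0–11 yr 70/200 = 35%, 12–17 yr 130/260 = 50%, 18–19 yr 65/260 = 25%, 20+ yr 153/340 = 45%.
Weighting each respondent by the inverse class response rate inflates each class back to its sampled size, so the class weight is n_sampled:
  0–11 yr: 200 × 58 = 11,600
  12–17 yr: 260 × 12.5 = 3250
  18–19 yr: 260 × 51.6 = 13,416
  20+ yr: 340 × 60.5 = 20,570
Adjusted estimate = 48,836 / 1,060 = 46.0717 → 46.1%.

46.1%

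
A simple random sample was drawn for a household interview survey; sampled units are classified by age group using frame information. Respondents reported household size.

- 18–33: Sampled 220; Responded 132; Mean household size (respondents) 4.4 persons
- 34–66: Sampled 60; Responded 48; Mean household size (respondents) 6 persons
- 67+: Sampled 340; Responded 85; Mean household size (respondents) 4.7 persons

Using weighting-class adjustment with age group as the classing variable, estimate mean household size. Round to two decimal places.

Response rates by class: 18–33 132/220 = 60%, 34–66 48/60 = 80%, 67+ 85/340 = 25%.
Inverse-response-rate weighting restores each class to its sampled count, so class totals weight by n_sampled:
  18–33: 220 × 4.4 = 968
  34–66: 60 × 6 = 360
  67+: 340 × 4.7 = 1598
Adjusted estimate = 2926 / 620 = 4.71936 → 4.72.

4.72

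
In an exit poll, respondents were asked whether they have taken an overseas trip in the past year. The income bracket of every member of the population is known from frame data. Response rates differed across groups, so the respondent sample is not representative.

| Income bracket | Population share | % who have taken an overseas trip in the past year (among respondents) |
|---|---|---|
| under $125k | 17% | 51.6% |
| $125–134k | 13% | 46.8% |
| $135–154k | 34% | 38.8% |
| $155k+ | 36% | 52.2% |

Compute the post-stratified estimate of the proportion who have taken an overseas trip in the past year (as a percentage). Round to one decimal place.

Reweight to the known income bracket distribution:
  under $125k: 0.17 × 51.6 = 8.772
  $125–134k: 0.13 × 46.8 = 6.084
  $135–154k: 0.34 × 38.8 = 13.192
  $155k+: 0.36 × 52.2 = 18.792
Post-stratified estimate = 46.84 → 46.8%.

46.8%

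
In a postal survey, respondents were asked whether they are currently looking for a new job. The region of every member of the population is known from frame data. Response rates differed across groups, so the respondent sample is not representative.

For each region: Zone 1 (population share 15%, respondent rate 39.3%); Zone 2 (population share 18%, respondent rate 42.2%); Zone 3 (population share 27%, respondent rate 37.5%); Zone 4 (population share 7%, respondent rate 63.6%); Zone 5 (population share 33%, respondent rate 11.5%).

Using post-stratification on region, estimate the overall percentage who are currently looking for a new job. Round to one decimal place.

31.9%

Reweight to the known region distribution:
  Zone 1: 0.15 × 39.3 = 5.895
  Zone 2: 0.18 × 42.2 = 7.596
  Zone 3: 0.27 × 37.5 = 10.125
  Zone 4: 0.07 × 63.6 = 4.452
  Zone 5: 0.33 × 11.5 = 3.795
Post-stratified estimate = 31.863 → 31.9%.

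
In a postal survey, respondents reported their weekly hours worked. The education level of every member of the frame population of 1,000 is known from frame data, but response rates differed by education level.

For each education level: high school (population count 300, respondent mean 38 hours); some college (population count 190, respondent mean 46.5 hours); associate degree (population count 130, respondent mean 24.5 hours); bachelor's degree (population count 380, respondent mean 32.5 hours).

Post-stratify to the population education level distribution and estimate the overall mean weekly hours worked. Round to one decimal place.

35.8

Each cell contributes population-share × respondent value:
  high school: (300/1,000) × 38 = 11.4
  some college: (190/1,000) × 46.5 = 8.835
  associate degree: (130/1,000) × 24.5 = 3.185
  bachelor's degree: (380/1,000) × 32.5 = 12.35
Post-stratified estimate = 35.77 → 35.8.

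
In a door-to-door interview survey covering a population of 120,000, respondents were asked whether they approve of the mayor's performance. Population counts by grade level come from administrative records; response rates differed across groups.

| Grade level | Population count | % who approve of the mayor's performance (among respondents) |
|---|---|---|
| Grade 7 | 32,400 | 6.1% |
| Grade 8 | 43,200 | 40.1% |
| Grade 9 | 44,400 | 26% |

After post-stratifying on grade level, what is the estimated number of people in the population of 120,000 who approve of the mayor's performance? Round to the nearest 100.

30,800

Apply each group's respondent rate to its population count:
  Grade 7: 32,400 × 6.1% = 1976.4
  Grade 8: 43,200 × 40.1% = 17323.2
  Grade 9: 44,400 × 26% = 11,544
Estimated total = 30843.6 → 30,800.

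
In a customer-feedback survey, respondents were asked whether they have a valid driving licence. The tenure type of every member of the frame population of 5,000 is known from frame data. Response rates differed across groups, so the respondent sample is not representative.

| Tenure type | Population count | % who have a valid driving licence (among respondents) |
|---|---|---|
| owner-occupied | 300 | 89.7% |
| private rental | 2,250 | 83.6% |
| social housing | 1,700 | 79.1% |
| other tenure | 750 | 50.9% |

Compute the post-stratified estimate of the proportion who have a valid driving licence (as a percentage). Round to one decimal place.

Weight each group's respondent value by its population share:
  owner-occupied: (300/5,000) × 89.7 = 5.382
  private rental: (2,250/5,000) × 83.6 = 37.62
  social housing: (1,700/5,000) × 79.1 = 26.894
  other tenure: (750/5,000) × 50.9 = 7.635
Post-stratified estimate = 77.531 → 77.5%.

77.5%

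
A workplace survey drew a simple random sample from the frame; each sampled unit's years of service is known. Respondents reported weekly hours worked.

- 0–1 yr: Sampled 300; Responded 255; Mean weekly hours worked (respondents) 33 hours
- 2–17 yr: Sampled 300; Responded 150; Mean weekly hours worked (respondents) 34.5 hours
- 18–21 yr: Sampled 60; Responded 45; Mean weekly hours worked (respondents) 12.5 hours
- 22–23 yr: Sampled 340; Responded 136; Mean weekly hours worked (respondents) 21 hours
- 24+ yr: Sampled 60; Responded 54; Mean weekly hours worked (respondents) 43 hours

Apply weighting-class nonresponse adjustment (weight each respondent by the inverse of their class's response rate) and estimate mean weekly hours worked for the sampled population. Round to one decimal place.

Class response rates: 0–1 yr 255/300 = 85%, 2–17 yr 150/300 = 50%, 18–21 yr 45/60 = 75%, 22–23 yr 136/340 = 40%, 24+ yr 54/60 = 90%.
Each respondent's weight = sampled/responded in their class; summing within a class gives n_sampled, so:
  0–1 yr: 300 × 33 = 9900
  2–17 yr: 300 × 34.5 = 10,350
  18–21 yr: 60 × 12.5 = 750
  22–23 yr: 340 × 21 = 7140
  24+ yr: 60 × 43 = 2580
Adjusted estimate = 30,720 / 1,060 = 28.9811 → 29.0.

29.0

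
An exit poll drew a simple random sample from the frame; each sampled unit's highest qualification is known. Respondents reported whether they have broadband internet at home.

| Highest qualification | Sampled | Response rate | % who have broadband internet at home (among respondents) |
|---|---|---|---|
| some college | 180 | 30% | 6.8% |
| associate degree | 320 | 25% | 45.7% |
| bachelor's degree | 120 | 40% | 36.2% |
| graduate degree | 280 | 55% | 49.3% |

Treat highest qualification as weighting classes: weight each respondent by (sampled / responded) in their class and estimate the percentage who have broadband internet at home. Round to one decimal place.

Each respondent's weight = sampled/responded in their class; summing within a class gives n_sampled, so:
  some college: 180 × 6.8 = 1224
  associate degree: 320 × 45.7 = 14,624
  bachelor's degree: 120 × 36.2 = 4344
  graduate degree: 280 × 49.3 = 13,804
Adjusted estimate = 33,996 / 900 = 37.7733 → 37.8%.

37.8%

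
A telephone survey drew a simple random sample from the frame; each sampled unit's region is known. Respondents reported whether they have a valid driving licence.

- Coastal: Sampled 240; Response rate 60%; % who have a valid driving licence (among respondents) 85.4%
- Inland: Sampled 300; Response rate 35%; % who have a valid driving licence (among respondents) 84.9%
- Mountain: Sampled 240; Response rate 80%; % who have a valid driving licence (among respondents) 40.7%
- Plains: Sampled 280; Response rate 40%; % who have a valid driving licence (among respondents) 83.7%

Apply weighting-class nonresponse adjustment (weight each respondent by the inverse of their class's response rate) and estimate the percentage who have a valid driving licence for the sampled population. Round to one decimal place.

Weighting each respondent by the inverse class response rate inflates each class back to its sampled size, so the class weight is n_sampled:
  Coastal: 240 × 85.4 = 20,496
  Inland: 300 × 84.9 = 25,470
  Mountain: 240 × 40.7 = 9768
  Plains: 280 × 83.7 = 23,436
Adjusted estimate = 79,170 / 1,060 = 74.6887 → 74.7%.

74.7%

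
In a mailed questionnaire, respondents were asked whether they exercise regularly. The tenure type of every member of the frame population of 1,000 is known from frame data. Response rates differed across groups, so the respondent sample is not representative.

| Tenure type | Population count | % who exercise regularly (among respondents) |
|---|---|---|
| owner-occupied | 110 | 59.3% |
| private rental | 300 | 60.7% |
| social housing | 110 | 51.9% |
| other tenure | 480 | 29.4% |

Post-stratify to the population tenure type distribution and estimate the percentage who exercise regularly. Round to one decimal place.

44.6%

Post-stratification weights by population share, not respondent share:
  owner-occupied: (110/1,000) × 59.3 = 6.523
  private rental: (300/1,000) × 60.7 = 18.21
  social housing: (110/1,000) × 51.9 = 5.709
  other tenure: (480/1,000) × 29.4 = 14.112
Post-stratified estimate = 44.554 → 44.6%.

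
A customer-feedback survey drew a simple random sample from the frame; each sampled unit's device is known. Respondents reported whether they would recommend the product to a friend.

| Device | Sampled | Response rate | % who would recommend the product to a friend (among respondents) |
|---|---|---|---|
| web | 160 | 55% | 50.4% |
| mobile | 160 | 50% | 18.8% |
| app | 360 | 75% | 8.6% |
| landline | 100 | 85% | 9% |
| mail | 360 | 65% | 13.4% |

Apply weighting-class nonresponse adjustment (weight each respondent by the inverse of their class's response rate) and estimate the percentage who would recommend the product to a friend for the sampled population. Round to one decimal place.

17.4%

Each respondent's weight = sampled/responded in their class; summing within a class gives n_sampled, so:
  web: 160 × 50.4 = 8064
  mobile: 160 × 18.8 = 3008
  app: 360 × 8.6 = 3096
  landline: 100 × 9 = 900
  mail: 360 × 13.4 = 4824
Adjusted estimate = 19,892 / 1,140 = 17.4491 → 17.4%.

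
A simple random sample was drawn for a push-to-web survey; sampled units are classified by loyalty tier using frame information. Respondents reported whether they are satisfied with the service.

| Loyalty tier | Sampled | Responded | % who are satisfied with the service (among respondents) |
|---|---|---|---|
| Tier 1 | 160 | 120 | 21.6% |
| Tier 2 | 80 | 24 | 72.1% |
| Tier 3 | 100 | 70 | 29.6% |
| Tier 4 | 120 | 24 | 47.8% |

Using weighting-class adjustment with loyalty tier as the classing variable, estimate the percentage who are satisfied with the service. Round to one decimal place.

Response rates by class: Tier 1 120/160 = 75%, Tier 2 24/80 = 30%, Tier 3 70/100 = 70%, Tier 4 24/120 = 20%.
Each respondent's weight = sampled/responded in their class; summing within a class gives n_sampled, so:
  Tier 1: 160 × 21.6 = 3456
  Tier 2: 80 × 72.1 = 5768
  Tier 3: 100 × 29.6 = 2960
  Tier 4: 120 × 47.8 = 5736
Adjusted estimate = 17,920 / 460 = 38.9565 → 39.0%.

39.0%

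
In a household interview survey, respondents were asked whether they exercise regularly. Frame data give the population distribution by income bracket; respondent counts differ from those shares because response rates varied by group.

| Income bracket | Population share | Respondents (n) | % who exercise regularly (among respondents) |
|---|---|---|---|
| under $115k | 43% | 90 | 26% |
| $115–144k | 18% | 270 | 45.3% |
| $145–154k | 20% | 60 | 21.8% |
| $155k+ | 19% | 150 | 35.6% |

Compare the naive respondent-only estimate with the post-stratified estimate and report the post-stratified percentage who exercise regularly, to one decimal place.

30.5%

Unadjusted (pooled respondent) estimate weights by respondent counts:
  (90/570)×26 + (270/570)×45.3 + (60/570)×21.8 + (150/570)×35.6 = 37.2263%
Post-stratifying to population shares instead:
  0.43×26 + 0.18×45.3 + 0.2×21.8 + 0.19×35.6 = 30.458%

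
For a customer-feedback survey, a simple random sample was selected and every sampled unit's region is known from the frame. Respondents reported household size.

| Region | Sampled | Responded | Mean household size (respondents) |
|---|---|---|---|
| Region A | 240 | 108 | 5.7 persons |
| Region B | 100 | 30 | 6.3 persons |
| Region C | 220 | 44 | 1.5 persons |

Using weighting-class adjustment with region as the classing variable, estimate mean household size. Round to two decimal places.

4.16

Class response rates: Region A 108/240 = 45%, Region B 30/100 = 30%, Region C 44/220 = 20%.
With weight = n_sampled/n_responded per class, the weighted class total is n_sampled:
  Region A: 240 × 5.7 = 1368
  Region B: 100 × 6.3 = 630
  Region C: 220 × 1.5 = 330
Adjusted estimate = 2328 / 560 = 4.15714 → 4.16.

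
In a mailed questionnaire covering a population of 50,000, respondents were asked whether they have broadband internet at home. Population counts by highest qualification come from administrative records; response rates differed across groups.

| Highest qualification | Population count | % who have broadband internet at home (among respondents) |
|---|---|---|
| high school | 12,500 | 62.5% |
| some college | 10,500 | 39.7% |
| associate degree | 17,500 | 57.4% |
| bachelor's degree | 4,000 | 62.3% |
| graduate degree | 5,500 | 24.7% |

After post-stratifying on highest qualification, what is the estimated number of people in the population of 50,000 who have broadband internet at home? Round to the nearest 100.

25,900

Estimated count per cell = population count × respondent percentage:
  high school: 12,500 × 62.5% = 7812.5
  some college: 10,500 × 39.7% = 4168.5
  associate degree: 17,500 × 57.4% = 10,045
  bachelor's degree: 4,000 × 62.3% = 2492
  graduate degree: 5,500 × 24.7% = 1358.5
Estimated total = 25876.5 → 25,900.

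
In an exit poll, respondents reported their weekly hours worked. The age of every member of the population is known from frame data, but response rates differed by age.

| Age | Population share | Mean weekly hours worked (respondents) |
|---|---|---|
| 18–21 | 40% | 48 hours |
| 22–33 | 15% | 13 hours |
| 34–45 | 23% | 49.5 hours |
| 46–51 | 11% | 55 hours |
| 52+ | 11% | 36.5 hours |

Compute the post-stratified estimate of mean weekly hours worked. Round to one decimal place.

Reweight to the known age distribution:
  18–21: 0.4 × 48 = 19.2
  22–33: 0.15 × 13 = 1.95
  34–45: 0.23 × 49.5 = 11.385
  46–51: 0.11 × 55 = 6.05
  52+: 0.11 × 36.5 = 4.015
Post-stratified estimate = 42.6 → 42.6.

42.6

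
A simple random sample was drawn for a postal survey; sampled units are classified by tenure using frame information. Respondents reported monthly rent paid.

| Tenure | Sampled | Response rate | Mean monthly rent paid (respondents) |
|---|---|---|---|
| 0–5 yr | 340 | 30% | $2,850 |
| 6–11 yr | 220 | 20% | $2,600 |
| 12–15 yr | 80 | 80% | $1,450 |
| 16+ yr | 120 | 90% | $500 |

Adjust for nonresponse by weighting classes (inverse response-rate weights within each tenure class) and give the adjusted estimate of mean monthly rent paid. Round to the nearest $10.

With weight = n_sampled/n_responded per class, the weighted class total is n_sampled:
  0–5 yr: 340 × 2850 = 969,000
  6–11 yr: 220 × 2600 = 572,000
  12–15 yr: 80 × 1450 = 116,000
  16+ yr: 120 × 500 = 60,000
Adjusted estimate = 1,717,000 / 760 = 2259.21 → $2,260.

$2,260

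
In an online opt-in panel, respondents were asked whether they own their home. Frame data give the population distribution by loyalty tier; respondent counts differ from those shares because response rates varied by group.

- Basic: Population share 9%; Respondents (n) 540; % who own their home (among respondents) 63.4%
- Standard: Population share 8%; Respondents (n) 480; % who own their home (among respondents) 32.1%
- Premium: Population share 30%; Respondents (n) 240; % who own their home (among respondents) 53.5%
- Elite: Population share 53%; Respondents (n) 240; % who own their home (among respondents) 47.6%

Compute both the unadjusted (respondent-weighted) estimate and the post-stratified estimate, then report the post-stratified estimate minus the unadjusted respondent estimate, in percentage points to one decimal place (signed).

+0.3 percentage points

Naive respondent-only estimate (weights = respondent counts):
  (540/1500)×63.4 + (480/1500)×32.1 + (240/1500)×53.5 + (240/1500)×47.6 = 49.272%
Reweighting by population loyalty tier shares:
  0.09×63.4 + 0.08×32.1 + 0.3×53.5 + 0.53×47.6 = 49.552%
Difference = 49.552 − 49.272 = 0.28 pp.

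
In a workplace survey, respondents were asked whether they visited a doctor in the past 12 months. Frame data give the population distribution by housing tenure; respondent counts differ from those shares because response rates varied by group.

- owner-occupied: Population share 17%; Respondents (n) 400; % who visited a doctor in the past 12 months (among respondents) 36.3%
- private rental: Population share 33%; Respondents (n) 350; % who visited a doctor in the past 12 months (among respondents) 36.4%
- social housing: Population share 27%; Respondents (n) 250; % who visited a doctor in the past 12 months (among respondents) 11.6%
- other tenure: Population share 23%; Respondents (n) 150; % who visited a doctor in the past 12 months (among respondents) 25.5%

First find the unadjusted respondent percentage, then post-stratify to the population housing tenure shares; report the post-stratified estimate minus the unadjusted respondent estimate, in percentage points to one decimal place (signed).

Naive respondent-only estimate (weights = respondent counts):
  (400/1150)×36.3 + (350/1150)×36.4 + (250/1150)×11.6 + (150/1150)×25.5 = 29.5522%
Reweighting by population housing tenure shares:
  0.17×36.3 + 0.33×36.4 + 0.27×11.6 + 0.23×25.5 = 27.18%
Difference = 27.18 − 29.5522 = -2.3722 pp.

-2.4 percentage points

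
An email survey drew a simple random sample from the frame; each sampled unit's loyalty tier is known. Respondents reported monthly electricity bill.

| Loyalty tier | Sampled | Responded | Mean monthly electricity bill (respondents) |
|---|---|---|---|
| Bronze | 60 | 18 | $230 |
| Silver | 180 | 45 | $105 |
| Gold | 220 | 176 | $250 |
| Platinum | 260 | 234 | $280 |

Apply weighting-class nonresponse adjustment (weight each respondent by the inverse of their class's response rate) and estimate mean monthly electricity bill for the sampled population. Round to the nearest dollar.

$223

Response rates by class: Bronze 18/60 = 30%, Silver 45/180 = 25%, Gold 176/220 = 80%, Platinum 234/260 = 90%.
Weighting each respondent by the inverse class response rate inflates each class back to its sampled size, so the class weight is n_sampled:
  Bronze: 60 × 230 = 13,800
  Silver: 180 × 105 = 18,900
  Gold: 220 × 250 = 55,000
  Platinum: 260 × 280 = 72,800
Adjusted estimate = 160,500 / 720 = 222.917 → $223.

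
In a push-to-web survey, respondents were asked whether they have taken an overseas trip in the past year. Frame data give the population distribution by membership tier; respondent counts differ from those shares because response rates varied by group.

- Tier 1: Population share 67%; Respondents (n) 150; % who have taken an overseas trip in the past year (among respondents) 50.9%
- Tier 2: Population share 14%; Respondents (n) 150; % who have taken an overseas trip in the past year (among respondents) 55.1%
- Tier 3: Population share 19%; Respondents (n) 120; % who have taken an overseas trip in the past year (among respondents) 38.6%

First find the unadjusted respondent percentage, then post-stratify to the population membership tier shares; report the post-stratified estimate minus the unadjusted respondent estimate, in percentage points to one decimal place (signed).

Naive respondent-only estimate (weights = respondent counts):
  (150/420)×50.9 + (150/420)×55.1 + (120/420)×38.6 = 48.8857%
Post-stratified estimate weights by population shares:
  0.67×50.9 + 0.14×55.1 + 0.19×38.6 = 49.151%
Difference = 49.151 − 48.8857 = 0.2653 pp.

+0.3 percentage points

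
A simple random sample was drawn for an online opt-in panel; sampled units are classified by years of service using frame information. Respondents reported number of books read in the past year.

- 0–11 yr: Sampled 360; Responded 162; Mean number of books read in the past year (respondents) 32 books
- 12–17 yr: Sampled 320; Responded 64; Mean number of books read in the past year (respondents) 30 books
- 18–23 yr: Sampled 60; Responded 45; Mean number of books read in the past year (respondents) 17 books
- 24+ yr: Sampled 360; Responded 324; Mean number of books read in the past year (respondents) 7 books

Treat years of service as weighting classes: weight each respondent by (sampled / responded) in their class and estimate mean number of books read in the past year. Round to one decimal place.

22.4

Response rates by class: 0–11 yr 162/360 = 45%, 12–17 yr 64/320 = 20%, 18–23 yr 45/60 = 75%, 24+ yr 324/360 = 90%.
Each respondent's weight = sampled/responded in their class; summing within a class gives n_sampled, so:
  0–11 yr: 360 × 32 = 11,520
  12–17 yr: 320 × 30 = 9600
  18–23 yr: 60 × 17 = 1020
  24+ yr: 360 × 7 = 2520
Adjusted estimate = 24,660 / 1,100 = 22.4182 → 22.4.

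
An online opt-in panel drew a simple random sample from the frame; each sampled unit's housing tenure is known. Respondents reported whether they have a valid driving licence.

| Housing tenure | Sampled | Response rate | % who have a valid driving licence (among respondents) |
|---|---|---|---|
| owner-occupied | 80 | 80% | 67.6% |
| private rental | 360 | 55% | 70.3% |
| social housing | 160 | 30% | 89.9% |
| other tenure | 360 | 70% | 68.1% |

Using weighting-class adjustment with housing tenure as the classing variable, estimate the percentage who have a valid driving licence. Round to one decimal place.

Each respondent's weight = sampled/responded in their class; summing within a class gives n_sampled, so:
  owner-occupied: 80 × 67.6 = 5408
  private rental: 360 × 70.3 = 25,308
  social housing: 160 × 89.9 = 14,384
  other tenure: 360 × 68.1 = 24516
Adjusted estimate = 69,616 / 960 = 72.5167 → 72.5%.

72.5%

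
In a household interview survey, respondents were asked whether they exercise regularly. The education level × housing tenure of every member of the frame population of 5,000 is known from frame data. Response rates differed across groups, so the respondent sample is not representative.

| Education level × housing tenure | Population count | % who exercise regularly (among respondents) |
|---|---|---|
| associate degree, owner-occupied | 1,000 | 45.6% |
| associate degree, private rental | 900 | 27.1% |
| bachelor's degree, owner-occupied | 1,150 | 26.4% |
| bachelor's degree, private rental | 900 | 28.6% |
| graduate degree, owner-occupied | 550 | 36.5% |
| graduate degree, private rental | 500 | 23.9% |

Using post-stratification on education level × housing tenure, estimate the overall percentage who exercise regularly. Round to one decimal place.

31.6%

Reweight to the known education level × housing tenure distribution:
  associate degree, owner-occupied: (1,000/5,000) × 45.6 = 9.12
  associate degree, private rental: (900/5,000) × 27.1 = 4.878
  bachelor's degree, owner-occupied: (1,150/5,000) × 26.4 = 6.072
  bachelor's degree, private rental: (900/5,000) × 28.6 = 5.148
  graduate degree, owner-occupied: (550/5,000) × 36.5 = 4.015
  graduate degree, private rental: (500/5,000) × 23.9 = 2.39
Post-stratified estimate = 31.623 → 31.6%.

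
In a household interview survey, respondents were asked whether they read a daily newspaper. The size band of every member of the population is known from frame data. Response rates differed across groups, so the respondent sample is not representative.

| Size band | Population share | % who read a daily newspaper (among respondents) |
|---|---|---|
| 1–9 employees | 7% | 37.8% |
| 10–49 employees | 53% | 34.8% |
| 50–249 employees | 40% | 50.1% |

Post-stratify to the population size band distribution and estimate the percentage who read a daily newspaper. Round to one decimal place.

41.1%

Weight each group's respondent value by its population share:
  1–9 employees: 0.07 × 37.8 = 2.646
  10–49 employees: 0.53 × 34.8 = 18.444
  50–249 employees: 0.4 × 50.1 = 20.04
Post-stratified estimate = 41.13 → 41.1%.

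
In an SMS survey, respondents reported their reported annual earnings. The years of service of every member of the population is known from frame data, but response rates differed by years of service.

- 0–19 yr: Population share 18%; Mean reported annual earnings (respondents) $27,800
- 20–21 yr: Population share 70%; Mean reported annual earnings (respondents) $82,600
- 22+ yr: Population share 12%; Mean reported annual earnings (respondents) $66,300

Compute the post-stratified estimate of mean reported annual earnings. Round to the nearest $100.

$70,800

Post-stratification weights by population share, not respondent share:
  0–19 yr: 0.18 × 27,800 = 5004
  20–21 yr: 0.7 × 82,600 = 57,820
  22+ yr: 0.12 × 66,300 = 7956
Post-stratified estimate = 70,780 → $70,800.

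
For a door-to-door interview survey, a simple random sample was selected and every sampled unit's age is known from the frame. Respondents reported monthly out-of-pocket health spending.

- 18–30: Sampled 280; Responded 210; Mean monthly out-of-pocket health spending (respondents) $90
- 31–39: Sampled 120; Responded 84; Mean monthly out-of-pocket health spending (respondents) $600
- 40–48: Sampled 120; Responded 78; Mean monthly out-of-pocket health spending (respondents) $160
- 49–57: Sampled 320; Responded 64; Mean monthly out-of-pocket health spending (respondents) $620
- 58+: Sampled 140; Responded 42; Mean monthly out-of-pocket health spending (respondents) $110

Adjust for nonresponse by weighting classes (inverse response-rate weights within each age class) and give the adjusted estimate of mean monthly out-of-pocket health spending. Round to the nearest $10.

Response rates by class: 18–30 210/280 = 75%, 31–39 84/120 = 70%, 40–48 78/120 = 65%, 49–57 64/320 = 20%, 58+ 42/140 = 30%.
Each respondent's weight = sampled/responded in their class; summing within a class gives n_sampled, so:
  18–30: 280 × 90 = 25,200
  31–39: 120 × 600 = 72,000
  40–48: 120 × 160 = 19,200
  49–57: 320 × 620 = 198,400
  58+: 140 × 110 = 15,400
Adjusted estimate = 330,200 / 980 = 336.939 → $340.

$340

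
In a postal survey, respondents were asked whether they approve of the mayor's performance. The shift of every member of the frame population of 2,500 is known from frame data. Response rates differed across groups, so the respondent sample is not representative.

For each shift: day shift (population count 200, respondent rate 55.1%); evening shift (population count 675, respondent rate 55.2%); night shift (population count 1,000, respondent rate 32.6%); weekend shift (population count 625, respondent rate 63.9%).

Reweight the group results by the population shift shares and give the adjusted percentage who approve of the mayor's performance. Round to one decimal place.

48.3%

Each cell contributes population-share × respondent value:
  day shift: (200/2,500) × 55.1 = 4.408
  evening shift: (675/2,500) × 55.2 = 14.904
  night shift: (1,000/2,500) × 32.6 = 13.04
  weekend shift: (625/2,500) × 63.9 = 15.975
Post-stratified estimate = 48.327 → 48.3%.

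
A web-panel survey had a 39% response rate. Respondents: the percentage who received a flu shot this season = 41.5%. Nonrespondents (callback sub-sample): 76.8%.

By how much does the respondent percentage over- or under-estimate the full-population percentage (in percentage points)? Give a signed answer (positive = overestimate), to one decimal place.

-21.5 percentage points

Nonresponse fraction = 1 − 0.39 = 0.61.
Bias = (nonresponse fraction) × (respondent percentage − nonrespondent percentage)
     = 0.61 × (41.5 − 76.8) = 0.61 × -35.3 = -21.533.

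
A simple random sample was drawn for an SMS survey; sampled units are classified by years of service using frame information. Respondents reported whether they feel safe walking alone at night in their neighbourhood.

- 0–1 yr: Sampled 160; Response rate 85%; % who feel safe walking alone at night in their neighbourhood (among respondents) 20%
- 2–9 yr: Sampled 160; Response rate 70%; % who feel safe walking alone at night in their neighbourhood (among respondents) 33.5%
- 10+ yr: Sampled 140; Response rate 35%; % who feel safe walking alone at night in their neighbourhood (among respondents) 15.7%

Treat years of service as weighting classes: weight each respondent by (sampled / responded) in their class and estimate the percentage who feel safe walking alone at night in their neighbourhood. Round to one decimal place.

With weight = n_sampled/n_responded per class, the weighted class total is n_sampled:
  0–1 yr: 160 × 20 = 3200
  2–9 yr: 160 × 33.5 = 5360
  10+ yr: 140 × 15.7 = 2198
Adjusted estimate = 10,758 / 460 = 23.387 → 23.4%.

23.4%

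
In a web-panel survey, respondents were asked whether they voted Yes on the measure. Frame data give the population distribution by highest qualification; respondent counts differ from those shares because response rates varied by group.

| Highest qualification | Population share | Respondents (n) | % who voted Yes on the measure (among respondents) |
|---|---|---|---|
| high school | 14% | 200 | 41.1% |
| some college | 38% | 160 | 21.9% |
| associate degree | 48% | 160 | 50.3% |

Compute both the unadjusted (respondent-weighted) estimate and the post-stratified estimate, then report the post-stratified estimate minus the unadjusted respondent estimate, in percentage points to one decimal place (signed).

Naive respondent-only estimate (weights = respondent counts):
  (200/520)×41.1 + (160/520)×21.9 + (160/520)×50.3 = 38.0231%
Post-stratifying to population shares instead:
  0.14×41.1 + 0.38×21.9 + 0.48×50.3 = 38.22%
Difference = 38.22 − 38.0231 = 0.1969 pp.

+0.2 percentage points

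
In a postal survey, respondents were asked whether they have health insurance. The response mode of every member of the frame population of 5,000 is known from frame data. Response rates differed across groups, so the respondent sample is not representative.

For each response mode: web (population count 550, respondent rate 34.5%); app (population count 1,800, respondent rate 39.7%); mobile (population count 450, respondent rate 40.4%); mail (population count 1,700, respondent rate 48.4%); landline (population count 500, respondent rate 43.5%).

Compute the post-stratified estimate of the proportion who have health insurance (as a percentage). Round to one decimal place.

42.5%

Reweight to the known response mode distribution:
  web: (550/5,000) × 34.5 = 3.795
  app: (1,800/5,000) × 39.7 = 14.292
  mobile: (450/5,000) × 40.4 = 3.636
  mail: (1,700/5,000) × 48.4 = 16.456
  landline: (500/5,000) × 43.5 = 4.35
Post-stratified estimate = 42.529 → 42.5%.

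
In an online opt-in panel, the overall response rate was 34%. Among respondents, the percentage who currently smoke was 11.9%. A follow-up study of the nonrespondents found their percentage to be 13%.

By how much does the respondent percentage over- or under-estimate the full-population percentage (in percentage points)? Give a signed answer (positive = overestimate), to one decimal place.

-0.7 percentage points

Nonresponse fraction = 1 − 0.34 = 0.66.
Bias = (nonresponse fraction) × (respondent percentage − nonrespondent percentage)
     = 0.66 × (11.9 − 13) = 0.66 × -1.1 = -0.726.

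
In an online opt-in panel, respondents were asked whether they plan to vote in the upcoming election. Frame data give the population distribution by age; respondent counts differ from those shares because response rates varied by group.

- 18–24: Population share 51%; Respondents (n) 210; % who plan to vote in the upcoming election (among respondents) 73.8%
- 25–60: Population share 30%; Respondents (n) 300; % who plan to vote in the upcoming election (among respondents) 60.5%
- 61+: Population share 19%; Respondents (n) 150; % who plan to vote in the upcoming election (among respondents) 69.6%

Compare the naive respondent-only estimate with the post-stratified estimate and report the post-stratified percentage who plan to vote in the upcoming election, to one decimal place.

69.0%

Without adjustment, the pooled respondent share is:
  (210/660)×73.8 + (300/660)×60.5 + (150/660)×69.6 = 66.8%
Post-stratified estimate weights by population shares:
  0.51×73.8 + 0.3×60.5 + 0.19×69.6 = 69.012%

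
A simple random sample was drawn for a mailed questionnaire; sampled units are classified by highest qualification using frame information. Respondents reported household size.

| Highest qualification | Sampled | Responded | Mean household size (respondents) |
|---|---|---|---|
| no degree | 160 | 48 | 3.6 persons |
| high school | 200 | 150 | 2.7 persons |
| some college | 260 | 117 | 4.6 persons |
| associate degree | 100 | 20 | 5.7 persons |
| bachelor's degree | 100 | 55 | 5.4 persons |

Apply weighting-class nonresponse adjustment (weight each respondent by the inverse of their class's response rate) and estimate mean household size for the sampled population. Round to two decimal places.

4.17

Response rates by class: no degree 48/160 = 30%, high school 150/200 = 75%, some college 117/260 = 45%, associate degree 20/100 = 20%, bachelor's degree 55/100 = 55%.
Inverse-response-rate weighting restores each class to its sampled count, so class totals weight by n_sampled:
  no degree: 160 × 3.6 = 576
  high school: 200 × 2.7 = 540
  some college: 260 × 4.6 = 1196
  associate degree: 100 × 5.7 = 570
  bachelor's degree: 100 × 5.4 = 540
Adjusted estimate = 3422 / 820 = 4.17317 → 4.17.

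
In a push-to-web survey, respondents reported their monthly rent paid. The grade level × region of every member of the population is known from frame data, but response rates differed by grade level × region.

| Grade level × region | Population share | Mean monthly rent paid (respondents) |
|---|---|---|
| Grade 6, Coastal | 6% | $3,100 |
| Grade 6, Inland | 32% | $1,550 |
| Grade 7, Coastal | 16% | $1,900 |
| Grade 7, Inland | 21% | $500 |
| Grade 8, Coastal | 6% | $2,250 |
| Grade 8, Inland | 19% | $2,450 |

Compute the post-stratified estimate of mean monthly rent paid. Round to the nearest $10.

$1,690

Reweight to the known grade level × region distribution:
  Grade 6, Coastal: 0.06 × 3100 = 186
  Grade 6, Inland: 0.32 × 1550 = 496
  Grade 7, Coastal: 0.16 × 1900 = 304
  Grade 7, Inland: 0.21 × 500 = 105
  Grade 8, Coastal: 0.06 × 2250 = 135
  Grade 8, Inland: 0.19 × 2450 = 465.5
Post-stratified estimate = 1691.5 → $1,690.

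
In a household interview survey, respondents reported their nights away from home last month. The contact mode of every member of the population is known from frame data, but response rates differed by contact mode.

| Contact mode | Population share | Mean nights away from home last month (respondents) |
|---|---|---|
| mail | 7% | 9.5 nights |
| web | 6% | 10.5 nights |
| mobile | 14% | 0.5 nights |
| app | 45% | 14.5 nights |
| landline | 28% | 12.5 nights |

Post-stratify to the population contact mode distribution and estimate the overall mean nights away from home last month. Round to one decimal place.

Each cell contributes population-share × respondent value:
  mail: 0.07 × 9.5 = 0.665
  web: 0.06 × 10.5 = 0.63
  mobile: 0.14 × 0.5 = 0.07
  app: 0.45 × 14.5 = 6.525
  landline: 0.28 × 12.5 = 3.5
Post-stratified estimate = 11.39 → 11.4.

11.4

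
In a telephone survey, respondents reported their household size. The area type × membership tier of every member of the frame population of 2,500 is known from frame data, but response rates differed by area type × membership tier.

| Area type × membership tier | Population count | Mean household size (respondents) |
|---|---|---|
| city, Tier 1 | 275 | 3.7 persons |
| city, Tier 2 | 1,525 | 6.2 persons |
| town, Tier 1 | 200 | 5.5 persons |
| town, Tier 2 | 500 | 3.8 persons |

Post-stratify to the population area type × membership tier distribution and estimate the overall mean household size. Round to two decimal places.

5.39

Reweight to the known area type × membership tier distribution:
  city, Tier 1: (275/2,500) × 3.7 = 0.407
  city, Tier 2: (1,525/2,500) × 6.2 = 3.782
  town, Tier 1: (200/2,500) × 5.5 = 0.44
  town, Tier 2: (500/2,500) × 3.8 = 0.76
Post-stratified estimate = 5.389 → 5.39.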